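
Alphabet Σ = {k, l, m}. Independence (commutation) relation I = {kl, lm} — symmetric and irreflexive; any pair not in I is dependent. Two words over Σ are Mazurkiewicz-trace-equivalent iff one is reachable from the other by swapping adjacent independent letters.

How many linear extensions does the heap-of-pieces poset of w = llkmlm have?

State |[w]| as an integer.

20

drop 0:l onto floor
drop 1:l onto {0:l}
drop 2:k onto floor
drop 3:m onto {2:k}
drop 4:l onto {1:l}
drop 5:m onto {3:m}
ground layer = {0:l, 2:k}
drop-orders for the pieces not yet dropped (sum over which currently-grounded one goes next):
  1 to go: {4} 1  {5} 1
  2 to go: {1,4} 1  {3,5} 1  {4,5} 2
  3 to go: {0,1,4} 1  {1,4,5} 3  {2,3,5} 1  {3,4,5} 3
  4 to go: {0,1,4,5} 4  {1,3,4,5} 6  {2,3,4,5} 4
  if 0:l drops first: 10 orders
  if 2:k drops first: 10 orders
heap linearizations: 20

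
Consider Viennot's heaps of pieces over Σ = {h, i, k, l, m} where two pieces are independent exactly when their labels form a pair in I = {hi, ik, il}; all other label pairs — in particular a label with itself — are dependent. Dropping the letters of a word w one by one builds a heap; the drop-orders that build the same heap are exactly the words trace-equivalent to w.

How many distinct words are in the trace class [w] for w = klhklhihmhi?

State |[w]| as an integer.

16

#0=k has no predecessor
#1=l depends on [0:k]
#2=h depends on [1:l]
#3=k depends on [2:h]
#4=l depends on [3:k]
#5=h depends on [4:l]
#6=i has no predecessor
#7=h depends on [5:h]
#8=m depends on [6:i, 7:h]
#9=h depends on [8:m]
#10=i depends on [8:m]
sources: [0:k, 6:i]
N(rest) = Σ N(rest − s) over sources s of rest; N(one piece) = 1:
  size 1 → [9]=1  [10]=1
  size 2 → [9,10]=2
  size 3 → [8,9,10]=2
  size 4 → [6,8,9,10]=2  [7,8,9,10]=2
  size 5 → [5,7,8,9,10]=2  [6,7,8,9,10]=4
  size 6 → [4,5,7,8,9,10]=2  [5,6,7,8,9,10]=6
  size 7 → [3,4,5,7,8,9,10]=2  [4,5,6,7,8,9,10]=8
  size 8 → [2,3,4,5,7,8,9,10]=2  [3,4,5,6,7,8,9,10]=10
  size 9 → [1,2,3,4,5,7,8,9,10]=2  [2,3,4,5,6,7,8,9,10]=12
  first=0(k) contributes 14
  first=6(i) contributes 2
|[w]| = 16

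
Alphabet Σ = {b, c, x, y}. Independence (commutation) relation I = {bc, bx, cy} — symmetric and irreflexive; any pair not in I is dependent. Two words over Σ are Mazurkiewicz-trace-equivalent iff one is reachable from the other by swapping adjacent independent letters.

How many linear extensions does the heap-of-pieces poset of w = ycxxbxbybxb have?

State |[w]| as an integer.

#0=y has no predecessor
#1=c has no predecessor
#2=x depends on [0:y, 1:c]
#3=x depends on [2:x]
#4=b depends on [0:y]
#5=x depends on [3:x]
#6=b depends on [4:b]
#7=y depends on [5:x, 6:b]
#8=b depends on [7:y]
#9=x depends on [7:y]
#10=b depends on [8:b]
sources: [0:y, 1:c]
N(rest) = Σ N(rest − s) over sources s of rest; N(one piece) = 1:
  size 1 → [9]=1  [10]=1
  size 2 → [8,10]=1  [9,10]=2
  size 3 → [8,9,10]=3
  size 4 → [7,8,9,10]=3
  size 5 → [5,7,8,9,10]=3  [6,7,8,9,10]=3
  size 6 → [3,5,7,8,9,10]=3  [4,6,7,8,9,10]=3  [5,6,7,8,9,10]=6
  size 7 → [2,3,5,7,8,9,10]=3  [3,5,6,7,8,9,10]=9  [4,5,6,7,8,9,10]=9
  size 8 → [1,2,3,5,7,8,9,10]=3  [2,3,5,6,7,8,9,10]=12  [3,4,5,6,7,8,9,10]=18
  size 9 → [1,2,3,5,6,7,8,9,10]=15  [2,3,4,5,6,7,8,9,10]=30
  first=0(y) contributes 45
  first=1(c) contributes 30
|[w]| = 75

75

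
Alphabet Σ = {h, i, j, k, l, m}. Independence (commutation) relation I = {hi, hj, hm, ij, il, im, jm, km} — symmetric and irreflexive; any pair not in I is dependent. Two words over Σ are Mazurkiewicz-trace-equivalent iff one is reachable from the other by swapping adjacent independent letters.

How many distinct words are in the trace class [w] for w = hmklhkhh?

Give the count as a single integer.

0(h) covers ∅
1(m) covers ∅
2(k) covers 0:h
3(l) covers 1:m, 2:k
4(h) covers 3:l
5(k) covers 4:h
6(h) covers 5:k
7(h) covers 6:h
floor of heap: 0:h, 1:m
completions by unplaced set U, small U first (add the entries for U minus each lowest piece of U):
  |U|=1: {7}:1
  |U|=2: {6,7}:1
  |U|=3: {5,6,7}:1
  |U|=4: {4,5,6,7}:1
  |U|=5: {3,4,5,6,7}:1
  |U|=6: {1,3,4,5,6,7}:1  {2,3,4,5,6,7}:1
  start at 0(h): 2
  start at 1(m): 1
sum over floor = 3

3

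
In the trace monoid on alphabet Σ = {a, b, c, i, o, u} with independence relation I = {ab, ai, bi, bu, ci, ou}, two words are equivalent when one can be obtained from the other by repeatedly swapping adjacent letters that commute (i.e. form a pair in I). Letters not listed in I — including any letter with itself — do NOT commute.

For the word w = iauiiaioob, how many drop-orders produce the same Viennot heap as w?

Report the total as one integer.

piece 0:i — minimal
piece 1:a — minimal
piece 2:u rests on {0:i, 1:a}
piece 3:i rests on {2:u}
piece 4:i rests on {3:i}
piece 5:a rests on {2:u}
piece 6:i rests on {4:i}
piece 7:o rests on {5:a, 6:i}
piece 8:o rests on {7:o}
piece 9:b rests on {8:o}
minimal pieces: {0:i, 1:a}
ways to finish when only these pieces remain (= sum over removing one remaining piece with nothing left below it):
  1 left: {9}→1
  2 left: {8,9}→1
  3 left: {7,8,9}→1
  4 left: {5,7,8,9}→1  {6,7,8,9}→1
  5 left: {4,6,7,8,9}→1  {5,6,7,8,9}→2
  6 left: {3,4,6,7,8,9}→1  {4,5,6,7,8,9}→3
  7 left: {3,4,5,6,7,8,9}→4
  8 left: {2,3,4,5,6,7,8,9}→4
  placing 0:i first → 4 extensions
  placing 1:a first → 4 extensions
total linear extensions = 8

8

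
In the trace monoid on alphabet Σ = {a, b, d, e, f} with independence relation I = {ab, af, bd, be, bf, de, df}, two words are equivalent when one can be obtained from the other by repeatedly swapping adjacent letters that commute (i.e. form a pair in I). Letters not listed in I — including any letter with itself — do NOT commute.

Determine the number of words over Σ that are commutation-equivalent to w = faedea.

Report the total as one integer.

0(f) covers ∅
1(a) covers ∅
2(e) covers 0:f, 1:a
3(d) covers 1:a
4(e) covers 2:e
5(a) covers 3:d, 4:e
floor of heap: 0:f, 1:a
completions by unplaced set U, small U first (add the entries for U minus each lowest piece of U):
  |U|=1: {5}:1
  |U|=2: {3,5}:1  {4,5}:1
  |U|=3: {2,4,5}:1  {3,4,5}:2
  |U|=4: {0,2,4,5}:1  {2,3,4,5}:3
  start at 0(f): 3
  start at 1(a): 4
sum over floor = 7

7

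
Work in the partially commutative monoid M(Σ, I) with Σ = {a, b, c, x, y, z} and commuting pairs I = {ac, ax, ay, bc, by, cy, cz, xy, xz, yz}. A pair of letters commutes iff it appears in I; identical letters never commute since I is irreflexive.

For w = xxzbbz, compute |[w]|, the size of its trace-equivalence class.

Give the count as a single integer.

#0=x has no predecessor
#1=x depends on [0:x]
#2=z has no predecessor
#3=b depends on [1:x, 2:z]
#4=b depends on [3:b]
#5=z depends on [4:b]
sources: [0:x, 2:z]
N(rest) = Σ N(rest − s) over sources s of rest; N(one piece) = 1:
  size 1 → [5]=1
  size 2 → [4,5]=1
  size 3 → [3,4,5]=1
  size 4 → [1,3,4,5]=1  [2,3,4,5]=1
  first=0(x) contributes 2
  first=2(z) contributes 1
|[w]| = 3

3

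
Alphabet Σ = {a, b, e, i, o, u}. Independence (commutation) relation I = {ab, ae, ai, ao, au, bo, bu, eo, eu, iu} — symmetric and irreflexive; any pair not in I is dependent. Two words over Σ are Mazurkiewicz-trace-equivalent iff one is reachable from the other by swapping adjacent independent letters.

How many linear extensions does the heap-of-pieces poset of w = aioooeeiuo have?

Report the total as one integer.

250

piece 0:a — minimal
piece 1:i — minimal
piece 2:o rests on {1:i}
piece 3:o rests on {2:o}
piece 4:o rests on {3:o}
piece 5:e rests on {1:i}
piece 6:e rests on {5:e}
piece 7:i rests on {4:o, 6:e}
piece 8:u rests on {4:o}
piece 9:o rests on {7:i, 8:u}
minimal pieces: {0:a, 1:i}
ways to finish when only these pieces remain (= sum over removing one remaining piece with nothing left below it):
  1 left: {0}→1  {9}→1
  2 left: {0,9}→2  {7,9}→1  {8,9}→1
  3 left: {0,7,9}→3  {0,8,9}→3  {6,7,9}→1  {7,8,9}→2
  4 left: {0,6,7,9}→4  {0,7,8,9}→8  {4,7,8,9}→2  {5,6,7,9}→1  {6,7,8,9}→3
  5 left: {0,4,7,8,9}→10  {0,5,6,7,9}→5  {0,6,7,8,9}→15  {3,4,7,8,9}→2  {4,6,7,8,9}→5  {5,6,7,8,9}→4
  6 left: {0,3,4,7,8,9}→12  {0,4,6,7,8,9}→30  {0,5,6,7,8,9}→24  {2,3,4,7,8,9}→2  {3,4,6,7,8,9}→7  {4,5,6,7,8,9}→9
  7 left: {0,2,3,4,7,8,9}→14  {0,3,4,6,7,8,9}→49  {0,4,5,6,7,8,9}→63  {2,3,4,6,7,8,9}→9  {3,4,5,6,7,8,9}→16
  8 left: {0,2,3,4,6,7,8,9}→72  {0,3,4,5,6,7,8,9}→128  {2,3,4,5,6,7,8,9}→25
  placing 0:a first → 25 extensions
  placing 1:i first → 225 extensions
total linear extensions = 250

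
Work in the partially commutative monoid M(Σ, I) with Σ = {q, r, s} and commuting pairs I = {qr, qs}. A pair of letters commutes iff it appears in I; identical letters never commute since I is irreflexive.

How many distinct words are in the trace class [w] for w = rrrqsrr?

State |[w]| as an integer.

piece 0:r — minimal
piece 1:r rests on {0:r}
piece 2:r rests on {1:r}
piece 3:q — minimal
piece 4:s rests on {2:r}
piece 5:r rests on {4:s}
piece 6:r rests on {5:r}
minimal pieces: {0:r, 3:q}
ways to finish when only these pieces remain (= sum over removing one remaining piece with nothing left below it):
  1 left: {3}→1  {6}→1
  2 left: {3,6}→2  {5,6}→1
  3 left: {3,5,6}→3  {4,5,6}→1
  4 left: {2,4,5,6}→1  {3,4,5,6}→4
  5 left: {1,2,4,5,6}→1  {2,3,4,5,6}→5
  placing 0:r first → 6 extensions
  placing 3:q first → 1 extensions
total linear extensions = 7

7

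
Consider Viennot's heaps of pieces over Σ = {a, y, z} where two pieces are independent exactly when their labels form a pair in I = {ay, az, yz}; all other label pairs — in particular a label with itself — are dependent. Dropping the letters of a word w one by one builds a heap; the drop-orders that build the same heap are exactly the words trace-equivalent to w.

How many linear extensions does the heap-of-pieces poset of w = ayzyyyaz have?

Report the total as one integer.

420

drop 0:a onto floor
drop 1:y onto floor
drop 2:z onto floor
drop 3:y onto {1:y}
drop 4:y onto {3:y}
drop 5:y onto {4:y}
drop 6:a onto {0:a}
drop 7:z onto {2:z}
ground layer = {0:a, 1:y, 2:z}
drop-orders for the pieces not yet dropped (sum over which currently-grounded one goes next):
  1 to go: {5} 1  {6} 1  {7} 1
  2 to go: {0,6} 1  {2,7} 1  {4,5} 1  {5,6} 2  {5,7} 2  {6,7} 2
  3 to go: {0,5,6} 3  {0,6,7} 3  {2,5,7} 3  {2,6,7} 3  {3,4,5} 1  {4,5,6} 3  {4,5,7} 3  {5,6,7} 6
  4 to go: {0,2,6,7} 6  {0,4,5,6} 6  {0,5,6,7} 12  {1,3,4,5} 1  {2,4,5,7} 6  {2,5,6,7} 12  {3,4,5,6} 4  {3,4,5,7} 4  {4,5,6,7} 12
  5 to go: {0,2,5,6,7} 30  {0,3,4,5,6} 10  {0,4,5,6,7} 30  {1,3,4,5,6} 5  {1,3,4,5,7} 5  {2,3,4,5,7} 10  {2,4,5,6,7} 30  {3,4,5,6,7} 20
  6 to go: {0,1,3,4,5,6} 15  {0,2,4,5,6,7} 90  {0,3,4,5,6,7} 60  {1,2,3,4,5,7} 15  {1,3,4,5,6,7} 30  {2,3,4,5,6,7} 60
  if 0:a drops first: 105 orders
  if 1:y drops first: 210 orders
  if 2:z drops first: 105 orders
heap linearizations: 420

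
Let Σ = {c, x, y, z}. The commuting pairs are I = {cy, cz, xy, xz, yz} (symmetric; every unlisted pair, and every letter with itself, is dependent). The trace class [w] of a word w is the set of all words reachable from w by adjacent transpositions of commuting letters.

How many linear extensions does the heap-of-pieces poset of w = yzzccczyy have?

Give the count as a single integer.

1680

#0=y has no predecessor
#1=z has no predecessor
#2=z depends on [1:z]
#3=c has no predecessor
#4=c depends on [3:c]
#5=c depends on [4:c]
#6=z depends on [2:z]
#7=y depends on [0:y]
#8=y depends on [7:y]
sources: [0:y, 1:z, 3:c]
N(rest) = Σ N(rest − s) over sources s of rest; N(one piece) = 1:
  size 1 → [5]=1  [6]=1  [8]=1
  size 2 → [2,6]=1  [4,5]=1  [5,6]=2  [5,8]=2  [6,8]=2  [7,8]=1
  size 3 → [0,7,8]=1  [1,2,6]=1  [2,5,6]=3  [2,6,8]=3  [3,4,5]=1  [4,5,6]=3  [4,5,8]=3  [5,6,8]=6  [5,7,8]=3  [6,7,8]=3
  size 4 → [0,5,7,8]=4  [0,6,7,8]=4  [1,2,5,6]=4  [1,2,6,8]=4  [2,4,5,6]=6  [2,5,6,8]=12  [2,6,7,8]=6  [3,4,5,6]=4  [3,4,5,8]=4  [4,5,6,8]=12  [4,5,7,8]=6  [5,6,7,8]=12
  size 5 → [0,2,6,7,8]=10  [0,4,5,7,8]=10  [0,5,6,7,8]=20  [1,2,4,5,6]=10  [1,2,5,6,8]=20  [1,2,6,7,8]=10  [2,3,4,5,6]=10  [2,4,5,6,8]=30  [2,5,6,7,8]=30  [3,4,5,6,8]=20  [3,4,5,7,8]=10  [4,5,6,7,8]=30
  size 6 → [0,1,2,6,7,8]=20  [0,2,5,6,7,8]=60  [0,3,4,5,7,8]=20  [0,4,5,6,7,8]=60  [1,2,3,4,5,6]=20  [1,2,4,5,6,8]=60  [1,2,5,6,7,8]=60  [2,3,4,5,6,8]=60  [2,4,5,6,7,8]=90  [3,4,5,6,7,8]=60
  size 7 → [0,1,2,5,6,7,8]=140  [0,2,4,5,6,7,8]=210  [0,3,4,5,6,7,8]=140  [1,2,3,4,5,6,8]=140  [1,2,4,5,6,7,8]=210  [2,3,4,5,6,7,8]=210
  first=0(y) contributes 560
  first=1(z) contributes 560
  first=3(c) contributes 560
|[w]| = 1680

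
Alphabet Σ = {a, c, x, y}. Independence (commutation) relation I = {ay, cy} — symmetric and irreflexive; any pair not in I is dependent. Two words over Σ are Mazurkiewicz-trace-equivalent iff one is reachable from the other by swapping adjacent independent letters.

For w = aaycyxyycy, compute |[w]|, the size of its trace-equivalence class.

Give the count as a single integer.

drop 0:a onto floor
drop 1:a onto {0:a}
drop 2:y onto floor
drop 3:c onto {1:a}
drop 4:y onto {2:y}
drop 5:x onto {3:c, 4:y}
drop 6:y onto {5:x}
drop 7:y onto {6:y}
drop 8:c onto {5:x}
drop 9:y onto {7:y}
ground layer = {0:a, 2:y}
drop-orders for the pieces not yet dropped (sum over which currently-grounded one goes next):
  1 to go: {8} 1  {9} 1
  2 to go: {7,9} 1  {8,9} 2
  3 to go: {6,7,9} 1  {7,8,9} 3
  4 to go: {6,7,8,9} 4
  5 to go: {5,6,7,8,9} 4
  6 to go: {3,5,6,7,8,9} 4  {4,5,6,7,8,9} 4
  7 to go: {1,3,5,6,7,8,9} 4  {2,4,5,6,7,8,9} 4  {3,4,5,6,7,8,9} 8
  8 to go: {0,1,3,5,6,7,8,9} 4  {1,3,4,5,6,7,8,9} 12  {2,3,4,5,6,7,8,9} 12
  if 0:a drops first: 24 orders
  if 2:y drops first: 16 orders
heap linearizations: 40

40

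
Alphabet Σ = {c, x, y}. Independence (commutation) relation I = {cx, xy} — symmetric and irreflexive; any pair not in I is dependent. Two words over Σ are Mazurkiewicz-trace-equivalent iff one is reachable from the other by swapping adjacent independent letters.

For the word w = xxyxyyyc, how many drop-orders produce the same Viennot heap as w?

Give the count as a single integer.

56

piece 0:x — minimal
piece 1:x rests on {0:x}
piece 2:y — minimal
piece 3:x rests on {1:x}
piece 4:y rests on {2:y}
piece 5:y rests on {4:y}
piece 6:y rests on {5:y}
piece 7:c rests on {6:y}
minimal pieces: {0:x, 2:y}
ways to finish when only these pieces remain (= sum over removing one remaining piece with nothing left below it):
  1 left: {3}→1  {7}→1
  2 left: {1,3}→1  {3,7}→2  {6,7}→1
  3 left: {0,1,3}→1  {1,3,7}→3  {3,6,7}→3  {5,6,7}→1
  4 left: {0,1,3,7}→4  {1,3,6,7}→6  {3,5,6,7}→4  {4,5,6,7}→1
  5 left: {0,1,3,6,7}→10  {1,3,5,6,7}→10  {2,4,5,6,7}→1  {3,4,5,6,7}→5
  6 left: {0,1,3,5,6,7}→20  {1,3,4,5,6,7}→15  {2,3,4,5,6,7}→6
  placing 0:x first → 21 extensions
  placing 2:y first → 35 extensions
total linear extensions = 56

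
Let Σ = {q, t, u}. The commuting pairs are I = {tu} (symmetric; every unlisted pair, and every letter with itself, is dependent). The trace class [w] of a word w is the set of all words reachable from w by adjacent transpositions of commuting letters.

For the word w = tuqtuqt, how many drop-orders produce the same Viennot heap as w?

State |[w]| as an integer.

0(t) covers ∅
1(u) covers ∅
2(q) covers 0:t, 1:u
3(t) covers 2:q
4(u) covers 2:q
5(q) covers 3:t, 4:u
6(t) covers 5:q
floor of heap: 0:t, 1:u
completions by unplaced set U, small U first (add the entries for U minus each lowest piece of U):
  |U|=1: {6}:1
  |U|=2: {5,6}:1
  |U|=3: {3,5,6}:1  {4,5,6}:1
  |U|=4: {3,4,5,6}:2
  |U|=5: {2,3,4,5,6}:2
  start at 0(t): 2
  start at 1(u): 2
sum over floor = 4

4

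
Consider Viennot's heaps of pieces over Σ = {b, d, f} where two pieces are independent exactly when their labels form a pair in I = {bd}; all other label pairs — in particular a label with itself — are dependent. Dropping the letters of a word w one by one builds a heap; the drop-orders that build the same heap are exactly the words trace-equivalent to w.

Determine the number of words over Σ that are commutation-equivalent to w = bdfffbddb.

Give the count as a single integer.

12

0(b) covers ∅
1(d) covers ∅
2(f) covers 0:b, 1:d
3(f) covers 2:f
4(f) covers 3:f
5(b) covers 4:f
6(d) covers 4:f
7(d) covers 6:d
8(b) covers 5:b
floor of heap: 0:b, 1:d
completions by unplaced set U, small U first (add the entries for U minus each lowest piece of U):
  |U|=1: {7}:1  {8}:1
  |U|=2: {5,8}:1  {6,7}:1  {7,8}:2
  |U|=3: {5,7,8}:3  {6,7,8}:3
  |U|=4: {5,6,7,8}:6
  |U|=5: {4,5,6,7,8}:6
  |U|=6: {3,4,5,6,7,8}:6
  |U|=7: {2,3,4,5,6,7,8}:6
  start at 0(b): 6
  start at 1(d): 6
sum over floor = 12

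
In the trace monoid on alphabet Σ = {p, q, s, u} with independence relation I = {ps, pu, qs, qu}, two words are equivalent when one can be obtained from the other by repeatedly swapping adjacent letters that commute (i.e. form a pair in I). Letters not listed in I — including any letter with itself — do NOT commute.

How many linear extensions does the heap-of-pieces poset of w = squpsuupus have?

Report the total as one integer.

#0=s has no predecessor
#1=q has no predecessor
#2=u depends on [0:s]
#3=p depends on [1:q]
#4=s depends on [2:u]
#5=u depends on [4:s]
#6=u depends on [5:u]
#7=p depends on [3:p]
#8=u depends on [6:u]
#9=s depends on [8:u]
sources: [0:s, 1:q]
N(rest) = Σ N(rest − s) over sources s of rest; N(one piece) = 1:
  size 1 → [7]=1  [9]=1
  size 2 → [3,7]=1  [7,9]=2  [8,9]=1
  size 3 → [1,3,7]=1  [3,7,9]=3  [6,8,9]=1  [7,8,9]=3
  size 4 → [1,3,7,9]=4  [3,7,8,9]=6  [5,6,8,9]=1  [6,7,8,9]=4
  size 5 → [1,3,7,8,9]=10  [3,6,7,8,9]=10  [4,5,6,8,9]=1  [5,6,7,8,9]=5
  size 6 → [1,3,6,7,8,9]=20  [2,4,5,6,8,9]=1  [3,5,6,7,8,9]=15  [4,5,6,7,8,9]=6
  size 7 → [0,2,4,5,6,8,9]=1  [1,3,5,6,7,8,9]=35  [2,4,5,6,7,8,9]=7  [3,4,5,6,7,8,9]=21
  size 8 → [0,2,4,5,6,7,8,9]=8  [1,3,4,5,6,7,8,9]=56  [2,3,4,5,6,7,8,9]=28
  first=0(s) contributes 84
  first=1(q) contributes 36
|[w]| = 120

120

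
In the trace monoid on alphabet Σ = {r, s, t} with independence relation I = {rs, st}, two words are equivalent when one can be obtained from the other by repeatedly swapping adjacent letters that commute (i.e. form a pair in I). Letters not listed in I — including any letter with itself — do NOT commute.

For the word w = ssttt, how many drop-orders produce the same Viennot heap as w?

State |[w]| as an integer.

piece 0:s — minimal
piece 1:s rests on {0:s}
piece 2:t — minimal
piece 3:t rests on {2:t}
piece 4:t rests on {3:t}
minimal pieces: {0:s, 2:t}
ways to finish when only these pieces remain (= sum over removing one remaining piece with nothing left below it):
  1 left: {1}→1  {4}→1
  2 left: {0,1}→1  {1,4}→2  {3,4}→1
  3 left: {0,1,4}→3  {1,3,4}→3  {2,3,4}→1
  placing 0:s first → 4 extensions
  placing 2:t first → 6 extensions
total linear extensions = 10

10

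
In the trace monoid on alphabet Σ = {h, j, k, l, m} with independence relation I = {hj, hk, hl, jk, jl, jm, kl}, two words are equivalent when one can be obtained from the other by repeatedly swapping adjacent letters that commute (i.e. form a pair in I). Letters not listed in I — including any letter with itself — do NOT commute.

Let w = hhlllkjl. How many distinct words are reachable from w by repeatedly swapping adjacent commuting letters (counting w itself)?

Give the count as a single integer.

drop 0:h onto floor
drop 1:h onto {0:h}
drop 2:l onto floor
drop 3:l onto {2:l}
drop 4:l onto {3:l}
drop 5:k onto floor
drop 6:j onto floor
drop 7:l onto {4:l}
ground layer = {0:h, 2:l, 5:k, 6:j}
drop-orders for the pieces not yet dropped (sum over which currently-grounded one goes next):
  1 to go: {1} 1  {5} 1  {6} 1  {7} 1
  2 to go: {0,1} 1  {1,5} 2  {1,6} 2  {1,7} 2  {4,7} 1  {5,6} 2  {5,7} 2  {6,7} 2
  3 to go: {0,1,5} 3  {0,1,6} 3  {0,1,7} 3  {1,4,7} 3  {1,5,6} 6  {1,5,7} 6  {1,6,7} 6  {3,4,7} 1  {4,5,7} 3  {4,6,7} 3  {5,6,7} 6
  4 to go: {0,1,4,7} 6  {0,1,5,6} 12  {0,1,5,7} 12  {0,1,6,7} 12  {1,3,4,7} 4  {1,4,5,7} 12  {1,4,6,7} 12  {1,5,6,7} 24  {2,3,4,7} 1  {3,4,5,7} 4  {3,4,6,7} 4  {4,5,6,7} 12
  5 to go: {0,1,3,4,7} 10  {0,1,4,5,7} 30  {0,1,4,6,7} 30  {0,1,5,6,7} 60  {1,2,3,4,7} 5  {1,3,4,5,7} 20  {1,3,4,6,7} 20  {1,4,5,6,7} 60  {2,3,4,5,7} 5  {2,3,4,6,7} 5  {3,4,5,6,7} 20
  6 to go: {0,1,2,3,4,7} 15  {0,1,3,4,5,7} 60  {0,1,3,4,6,7} 60  {0,1,4,5,6,7} 180  {1,2,3,4,5,7} 30  {1,2,3,4,6,7} 30  {1,3,4,5,6,7} 120  {2,3,4,5,6,7} 30
  if 0:h drops first: 210 orders
  if 2:l drops first: 420 orders
  if 5:k drops first: 105 orders
  if 6:j drops first: 105 orders
heap linearizations: 840

840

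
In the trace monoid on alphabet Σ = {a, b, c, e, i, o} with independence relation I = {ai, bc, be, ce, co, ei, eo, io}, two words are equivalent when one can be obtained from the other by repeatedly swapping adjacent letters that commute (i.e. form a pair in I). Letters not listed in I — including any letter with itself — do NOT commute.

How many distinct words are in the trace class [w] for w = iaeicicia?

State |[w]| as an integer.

33

0(i) covers ∅
1(a) covers ∅
2(e) covers 1:a
3(i) covers 0:i
4(c) covers 1:a, 3:i
5(i) covers 4:c
6(c) covers 5:i
7(i) covers 6:c
8(a) covers 2:e, 6:c
floor of heap: 0:i, 1:a
completions by unplaced set U, small U first (add the entries for U minus each lowest piece of U):
  |U|=1: {7}:1  {8}:1
  |U|=2: {2,8}:1  {7,8}:2
  |U|=3: {2,7,8}:3  {6,7,8}:2
  |U|=4: {2,6,7,8}:5  {5,6,7,8}:2
  |U|=5: {2,5,6,7,8}:7  {4,5,6,7,8}:2
  |U|=6: {2,4,5,6,7,8}:9  {3,4,5,6,7,8}:2
  |U|=7: {0,3,4,5,6,7,8}:2  {1,2,4,5,6,7,8}:9  {2,3,4,5,6,7,8}:11
  start at 0(i): 20
  start at 1(a): 13
sum over floor = 33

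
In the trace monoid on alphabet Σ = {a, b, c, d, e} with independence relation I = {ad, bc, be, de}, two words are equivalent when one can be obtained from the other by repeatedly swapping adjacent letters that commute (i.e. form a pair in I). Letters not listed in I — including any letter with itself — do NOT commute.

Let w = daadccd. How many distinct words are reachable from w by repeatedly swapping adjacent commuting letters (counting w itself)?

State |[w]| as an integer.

#0=d has no predecessor
#1=a has no predecessor
#2=a depends on [1:a]
#3=d depends on [0:d]
#4=c depends on [2:a, 3:d]
#5=c depends on [4:c]
#6=d depends on [5:c]
sources: [0:d, 1:a]
N(rest) = Σ N(rest − s) over sources s of rest; N(one piece) = 1:
  size 1 → [6]=1
  size 2 → [5,6]=1
  size 3 → [4,5,6]=1
  size 4 → [2,4,5,6]=1  [3,4,5,6]=1
  size 5 → [0,3,4,5,6]=1  [1,2,4,5,6]=1  [2,3,4,5,6]=2
  first=0(d) contributes 3
  first=1(a) contributes 3
|[w]| = 6

6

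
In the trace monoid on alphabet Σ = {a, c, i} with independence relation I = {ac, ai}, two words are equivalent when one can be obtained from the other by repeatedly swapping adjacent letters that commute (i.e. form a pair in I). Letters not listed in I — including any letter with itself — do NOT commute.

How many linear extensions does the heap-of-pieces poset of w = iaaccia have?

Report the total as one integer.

35

#0=i has no predecessor
#1=a has no predecessor
#2=a depends on [1:a]
#3=c depends on [0:i]
#4=c depends on [3:c]
#5=i depends on [4:c]
#6=a depends on [2:a]
sources: [0:i, 1:a]
N(rest) = Σ N(rest − s) over sources s of rest; N(one piece) = 1:
  size 1 → [5]=1  [6]=1
  size 2 → [2,6]=1  [4,5]=1  [5,6]=2
  size 3 → [1,2,6]=1  [2,5,6]=3  [3,4,5]=1  [4,5,6]=3
  size 4 → [0,3,4,5]=1  [1,2,5,6]=4  [2,4,5,6]=6  [3,4,5,6]=4
  size 5 → [0,3,4,5,6]=5  [1,2,4,5,6]=10  [2,3,4,5,6]=10
  first=0(i) contributes 20
  first=1(a) contributes 15
|[w]| = 35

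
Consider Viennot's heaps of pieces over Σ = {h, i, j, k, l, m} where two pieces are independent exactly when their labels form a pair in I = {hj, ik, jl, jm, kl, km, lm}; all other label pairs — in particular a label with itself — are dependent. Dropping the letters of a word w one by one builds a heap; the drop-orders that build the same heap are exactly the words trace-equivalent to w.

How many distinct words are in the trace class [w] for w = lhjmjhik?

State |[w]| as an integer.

piece 0:l — minimal
piece 1:h rests on {0:l}
piece 2:j — minimal
piece 3:m rests on {1:h}
piece 4:j rests on {2:j}
piece 5:h rests on {3:m}
piece 6:i rests on {4:j, 5:h}
piece 7:k rests on {4:j, 5:h}
minimal pieces: {0:l, 2:j}
ways to finish when only these pieces remain (= sum over removing one remaining piece with nothing left below it):
  1 left: {6}→1  {7}→1
  2 left: {6,7}→2
  3 left: {4,6,7}→2  {5,6,7}→2
  4 left: {2,4,6,7}→2  {3,5,6,7}→2  {4,5,6,7}→4
  5 left: {1,3,5,6,7}→2  {2,4,5,6,7}→6  {3,4,5,6,7}→6
  6 left: {0,1,3,5,6,7}→2  {1,3,4,5,6,7}→8  {2,3,4,5,6,7}→12
  placing 0:l first → 20 extensions
  placing 2:j first → 10 extensions
total linear extensions = 30

30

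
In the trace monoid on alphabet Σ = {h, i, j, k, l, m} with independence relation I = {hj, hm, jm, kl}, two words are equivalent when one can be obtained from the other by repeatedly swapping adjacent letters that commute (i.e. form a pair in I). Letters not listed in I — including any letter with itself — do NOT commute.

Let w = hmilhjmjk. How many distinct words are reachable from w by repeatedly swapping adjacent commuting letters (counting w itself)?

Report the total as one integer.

piece 0:h — minimal
piece 1:m — minimal
piece 2:i rests on {0:h, 1:m}
piece 3:l rests on {2:i}
piece 4:h rests on {3:l}
piece 5:j rests on {3:l}
piece 6:m rests on {3:l}
piece 7:j rests on {5:j}
piece 8:k rests on {4:h, 6:m, 7:j}
minimal pieces: {0:h, 1:m}
ways to finish when only these pieces remain (= sum over removing one remaining piece with nothing left below it):
  1 left: {8}→1
  2 left: {4,8}→1  {6,8}→1  {7,8}→1
  3 left: {4,6,8}→2  {4,7,8}→2  {5,7,8}→1  {6,7,8}→2
  4 left: {4,5,7,8}→3  {4,6,7,8}→6  {5,6,7,8}→3
  5 left: {4,5,6,7,8}→12
  6 left: {3,4,5,6,7,8}→12
  7 left: {2,3,4,5,6,7,8}→12
  placing 0:h first → 12 extensions
  placing 1:m first → 12 extensions
total linear extensions = 24

24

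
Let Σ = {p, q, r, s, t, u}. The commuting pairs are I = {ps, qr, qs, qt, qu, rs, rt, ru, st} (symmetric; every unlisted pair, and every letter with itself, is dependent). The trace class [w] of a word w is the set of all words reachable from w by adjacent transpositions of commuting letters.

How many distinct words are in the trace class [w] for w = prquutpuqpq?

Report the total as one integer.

0(p) covers ∅
1(r) covers 0:p
2(q) covers 0:p
3(u) covers 0:p
4(u) covers 3:u
5(t) covers 4:u
6(p) covers 1:r, 2:q, 5:t
7(u) covers 6:p
8(q) covers 6:p
9(p) covers 7:u, 8:q
10(q) covers 9:p
floor of heap: 0:p
completions by unplaced set U, small U first (add the entries for U minus each lowest piece of U):
  |U|=1: {10}:1
  |U|=2: {9,10}:1
  |U|=3: {7,9,10}:1  {8,9,10}:1
  |U|=4: {7,8,9,10}:2
  |U|=5: {6,7,8,9,10}:2
  |U|=6: {1,6,7,8,9,10}:2  {2,6,7,8,9,10}:2  {5,6,7,8,9,10}:2
  |U|=7: {1,2,6,7,8,9,10}:4  {1,5,6,7,8,9,10}:4  {2,5,6,7,8,9,10}:4  {4,5,6,7,8,9,10}:2
  |U|=8: {1,2,5,6,7,8,9,10}:12  {1,4,5,6,7,8,9,10}:6  {2,4,5,6,7,8,9,10}:6  {3,4,5,6,7,8,9,10}:2
  |U|=9: {1,2,4,5,6,7,8,9,10}:24  {1,3,4,5,6,7,8,9,10}:8  {2,3,4,5,6,7,8,9,10}:8
  start at 0(p): 40

40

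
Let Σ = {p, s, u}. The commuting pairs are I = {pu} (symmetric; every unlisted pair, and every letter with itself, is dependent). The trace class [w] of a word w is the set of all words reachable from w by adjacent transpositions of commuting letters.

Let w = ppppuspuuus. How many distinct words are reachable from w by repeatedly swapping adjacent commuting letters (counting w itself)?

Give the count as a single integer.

20

0(p) covers ∅
1(p) covers 0:p
2(p) covers 1:p
3(p) covers 2:p
4(u) covers ∅
5(s) covers 3:p, 4:u
6(p) covers 5:s
7(u) covers 5:s
8(u) covers 7:u
9(u) covers 8:u
10(s) covers 6:p, 9:u
floor of heap: 0:p, 4:u
completions by unplaced set U, small U first (add the entries for U minus each lowest piece of U):
  |U|=1: {10}:1
  |U|=2: {6,10}:1  {9,10}:1
  |U|=3: {6,9,10}:2  {8,9,10}:1
  |U|=4: {6,8,9,10}:3  {7,8,9,10}:1
  |U|=5: {6,7,8,9,10}:4
  |U|=6: {5,6,7,8,9,10}:4
  |U|=7: {3,5,6,7,8,9,10}:4  {4,5,6,7,8,9,10}:4
  |U|=8: {2,3,5,6,7,8,9,10}:4  {3,4,5,6,7,8,9,10}:8
  |U|=9: {1,2,3,5,6,7,8,9,10}:4  {2,3,4,5,6,7,8,9,10}:12
  start at 0(p): 16
  start at 4(u): 4
sum over floor = 20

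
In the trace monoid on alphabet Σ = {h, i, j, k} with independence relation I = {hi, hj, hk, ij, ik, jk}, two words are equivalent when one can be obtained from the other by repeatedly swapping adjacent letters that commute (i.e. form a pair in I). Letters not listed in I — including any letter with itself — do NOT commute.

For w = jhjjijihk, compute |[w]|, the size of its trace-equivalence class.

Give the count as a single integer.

0(j) covers ∅
1(h) covers ∅
2(j) covers 0:j
3(j) covers 2:j
4(i) covers ∅
5(j) covers 3:j
6(i) covers 4:i
7(h) covers 1:h
8(k) covers ∅
floor of heap: 0:j, 1:h, 4:i, 8:k
completions by unplaced set U, small U first (add the entries for U minus each lowest piece of U):
  |U|=1: {5}:1  {6}:1  {7}:1  {8}:1
  |U|=2: {1,7}:1  {3,5}:1  {4,6}:1  {5,6}:2  {5,7}:2  {5,8}:2  {6,7}:2  {6,8}:2  {7,8}:2
  |U|=3: {1,5,7}:3  {1,6,7}:3  {1,7,8}:3  {2,3,5}:1  {3,5,6}:3  {3,5,7}:3  {3,5,8}:3  {4,5,6}:3  {4,6,7}:3  {4,6,8}:3  {5,6,7}:6  {5,6,8}:6  {5,7,8}:6  {6,7,8}:6
  |U|=4: {0,2,3,5}:1  {1,3,5,7}:6  {1,4,6,7}:6  {1,5,6,7}:12  {1,5,7,8}:12  {1,6,7,8}:12  {2,3,5,6}:4  {2,3,5,7}:4  {2,3,5,8}:4  {3,4,5,6}:6  {3,5,6,7}:12  {3,5,6,8}:12  {3,5,7,8}:12  {4,5,6,7}:12  {4,5,6,8}:12  {4,6,7,8}:12  {5,6,7,8}:24
  |U|=5: {0,2,3,5,6}:5  {0,2,3,5,7}:5  {0,2,3,5,8}:5  {1,2,3,5,7}:10  {1,3,5,6,7}:30  {1,3,5,7,8}:30  {1,4,5,6,7}:30  {1,4,6,7,8}:30  {1,5,6,7,8}:60  {2,3,4,5,6}:10  {2,3,5,6,7}:20  {2,3,5,6,8}:20  {2,3,5,7,8}:20  {3,4,5,6,7}:30  {3,4,5,6,8}:30  {3,5,6,7,8}:60  {4,5,6,7,8}:60
  |U|=6: {0,1,2,3,5,7}:15  {0,2,3,4,5,6}:15  {0,2,3,5,6,7}:30  {0,2,3,5,6,8}:30  {0,2,3,5,7,8}:30  {1,2,3,5,6,7}:60  {1,2,3,5,7,8}:60  {1,3,4,5,6,7}:90  {1,3,5,6,7,8}:180  {1,4,5,6,7,8}:180  {2,3,4,5,6,7}:60  {2,3,4,5,6,8}:60  {2,3,5,6,7,8}:120  {3,4,5,6,7,8}:180
  |U|=7: {0,1,2,3,5,6,7}:105  {0,1,2,3,5,7,8}:105  {0,2,3,4,5,6,7}:105  {0,2,3,4,5,6,8}:105  {0,2,3,5,6,7,8}:210  {1,2,3,4,5,6,7}:210  {1,2,3,5,6,7,8}:420  {1,3,4,5,6,7,8}:630  {2,3,4,5,6,7,8}:420
  start at 0(j): 1680
  start at 1(h): 840
  start at 4(i): 840
  start at 8(k): 420
sum over floor = 3780

3780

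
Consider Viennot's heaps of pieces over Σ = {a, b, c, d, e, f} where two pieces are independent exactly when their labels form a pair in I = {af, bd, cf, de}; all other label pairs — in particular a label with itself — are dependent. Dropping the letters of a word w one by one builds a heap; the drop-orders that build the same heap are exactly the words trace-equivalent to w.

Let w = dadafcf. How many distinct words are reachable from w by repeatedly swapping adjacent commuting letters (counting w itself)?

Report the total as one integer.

0(d) covers ∅
1(a) covers 0:d
2(d) covers 1:a
3(a) covers 2:d
4(f) covers 2:d
5(c) covers 3:a
6(f) covers 4:f
floor of heap: 0:d
completions by unplaced set U, small U first (add the entries for U minus each lowest piece of U):
  |U|=1: {5}:1  {6}:1
  |U|=2: {3,5}:1  {4,6}:1  {5,6}:2
  |U|=3: {3,5,6}:3  {4,5,6}:3
  |U|=4: {3,4,5,6}:6
  |U|=5: {2,3,4,5,6}:6
  start at 0(d): 6

6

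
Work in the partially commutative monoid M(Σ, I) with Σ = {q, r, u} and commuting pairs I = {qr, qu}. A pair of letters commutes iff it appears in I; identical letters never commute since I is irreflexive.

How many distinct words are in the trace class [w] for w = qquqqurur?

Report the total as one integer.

126

#0=q has no predecessor
#1=q depends on [0:q]
#2=u has no predecessor
#3=q depends on [1:q]
#4=q depends on [3:q]
#5=u depends on [2:u]
#6=r depends on [5:u]
#7=u depends on [6:r]
#8=r depends on [7:u]
sources: [0:q, 2:u]
N(rest) = Σ N(rest − s) over sources s of rest; N(one piece) = 1:
  size 1 → [4]=1  [8]=1
  size 2 → [3,4]=1  [4,8]=2  [7,8]=1
  size 3 → [1,3,4]=1  [3,4,8]=3  [4,7,8]=3  [6,7,8]=1
  size 4 → [0,1,3,4]=1  [1,3,4,8]=4  [3,4,7,8]=6  [4,6,7,8]=4  [5,6,7,8]=1
  size 5 → [0,1,3,4,8]=5  [1,3,4,7,8]=10  [2,5,6,7,8]=1  [3,4,6,7,8]=10  [4,5,6,7,8]=5
  size 6 → [0,1,3,4,7,8]=15  [1,3,4,6,7,8]=20  [2,4,5,6,7,8]=6  [3,4,5,6,7,8]=15
  size 7 → [0,1,3,4,6,7,8]=35  [1,3,4,5,6,7,8]=35  [2,3,4,5,6,7,8]=21
  first=0(q) contributes 56
  first=2(u) contributes 70
|[w]| = 126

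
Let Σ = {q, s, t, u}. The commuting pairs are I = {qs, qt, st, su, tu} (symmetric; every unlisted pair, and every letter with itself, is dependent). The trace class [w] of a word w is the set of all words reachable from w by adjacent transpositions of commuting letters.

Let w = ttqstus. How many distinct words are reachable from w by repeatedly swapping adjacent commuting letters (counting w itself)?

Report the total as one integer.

210

piece 0:t — minimal
piece 1:t rests on {0:t}
piece 2:q — minimal
piece 3:s — minimal
piece 4:t rests on {1:t}
piece 5:u rests on {2:q}
piece 6:s rests on {3:s}
minimal pieces: {0:t, 2:q, 3:s}
ways to finish when only these pieces remain (= sum over removing one remaining piece with nothing left below it):
  1 left: {4}→1  {5}→1  {6}→1
  2 left: {1,4}→1  {2,5}→1  {3,6}→1  {4,5}→2  {4,6}→2  {5,6}→2
  3 left: {0,1,4}→1  {1,4,5}→3  {1,4,6}→3  {2,4,5}→3  {2,5,6}→3  {3,4,6}→3  {3,5,6}→3  {4,5,6}→6
  4 left: {0,1,4,5}→4  {0,1,4,6}→4  {1,2,4,5}→6  {1,3,4,6}→6  {1,4,5,6}→12  {2,3,5,6}→6  {2,4,5,6}→12  {3,4,5,6}→12
  5 left: {0,1,2,4,5}→10  {0,1,3,4,6}→10  {0,1,4,5,6}→20  {1,2,4,5,6}→30  {1,3,4,5,6}→30  {2,3,4,5,6}→30
  placing 0:t first → 90 extensions
  placing 2:q first → 60 extensions
  placing 3:s first → 60 extensions
total linear extensions = 210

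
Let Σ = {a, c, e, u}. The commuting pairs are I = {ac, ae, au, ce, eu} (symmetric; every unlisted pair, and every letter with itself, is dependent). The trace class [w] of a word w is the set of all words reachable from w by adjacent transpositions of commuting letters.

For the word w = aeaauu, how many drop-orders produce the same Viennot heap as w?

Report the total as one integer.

piece 0:a — minimal
piece 1:e — minimal
piece 2:a rests on {0:a}
piece 3:a rests on {2:a}
piece 4:u — minimal
piece 5:u rests on {4:u}
minimal pieces: {0:a, 1:e, 4:u}
ways to finish when only these pieces remain (= sum over removing one remaining piece with nothing left below it):
  1 left: {1}→1  {3}→1  {5}→1
  2 left: {1,3}→2  {1,5}→2  {2,3}→1  {3,5}→2  {4,5}→1
  3 left: {0,2,3}→1  {1,2,3}→3  {1,3,5}→6  {1,4,5}→3  {2,3,5}→3  {3,4,5}→3
  4 left: {0,1,2,3}→4  {0,2,3,5}→4  {1,2,3,5}→12  {1,3,4,5}→12  {2,3,4,5}→6
  placing 0:a first → 30 extensions
  placing 1:e first → 10 extensions
  placing 4:u first → 20 extensions
total linear extensions = 60

60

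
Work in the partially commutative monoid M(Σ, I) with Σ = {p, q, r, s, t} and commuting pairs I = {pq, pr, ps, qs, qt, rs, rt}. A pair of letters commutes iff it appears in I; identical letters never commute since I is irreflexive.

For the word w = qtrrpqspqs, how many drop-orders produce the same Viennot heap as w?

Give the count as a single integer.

drop 0:q onto floor
drop 1:t onto floor
drop 2:r onto {0:q}
drop 3:r onto {2:r}
drop 4:p onto {1:t}
drop 5:q onto {3:r}
drop 6:s onto {1:t}
drop 7:p onto {4:p}
drop 8:q onto {5:q}
drop 9:s onto {6:s}
ground layer = {0:q, 1:t}
drop-orders for the pieces not yet dropped (sum over which currently-grounded one goes next):
  1 to go: {7} 1  {8} 1  {9} 1
  2 to go: {4,7} 1  {5,8} 1  {6,9} 1  {7,8} 2  {7,9} 2  {8,9} 2
  3 to go: {3,5,8} 1  {4,7,8} 3  {4,7,9} 3  {5,7,8} 3  {5,8,9} 3  {6,7,9} 3  {6,8,9} 3  {7,8,9} 6
  4 to go: {2,3,5,8} 1  {3,5,7,8} 4  {3,5,8,9} 4  {4,5,7,8} 6  {4,6,7,9} 6  {4,7,8,9} 12  {5,6,8,9} 6  {5,7,8,9} 12  {6,7,8,9} 12
  5 to go: {0,2,3,5,8} 1  {1,4,6,7,9} 6  {2,3,5,7,8} 5  {2,3,5,8,9} 5  {3,4,5,7,8} 10  {3,5,6,8,9} 10  {3,5,7,8,9} 20  {4,5,7,8,9} 30  {4,6,7,8,9} 30  {5,6,7,8,9} 30
  6 to go: {0,2,3,5,7,8} 6  {0,2,3,5,8,9} 6  {1,4,6,7,8,9} 36  {2,3,4,5,7,8} 15  {2,3,5,6,8,9} 15  {2,3,5,7,8,9} 30  {3,4,5,7,8,9} 60  {3,5,6,7,8,9} 60  {4,5,6,7,8,9} 90
  7 to go: {0,2,3,4,5,7,8} 21  {0,2,3,5,6,8,9} 21  {0,2,3,5,7,8,9} 42  {1,4,5,6,7,8,9} 126  {2,3,4,5,7,8,9} 105  {2,3,5,6,7,8,9} 105  {3,4,5,6,7,8,9} 210
  8 to go: {0,2,3,4,5,7,8,9} 168  {0,2,3,5,6,7,8,9} 168  {1,3,4,5,6,7,8,9} 336  {2,3,4,5,6,7,8,9} 420
  if 0:q drops first: 756 orders
  if 1:t drops first: 756 orders
heap linearizations: 1512

1512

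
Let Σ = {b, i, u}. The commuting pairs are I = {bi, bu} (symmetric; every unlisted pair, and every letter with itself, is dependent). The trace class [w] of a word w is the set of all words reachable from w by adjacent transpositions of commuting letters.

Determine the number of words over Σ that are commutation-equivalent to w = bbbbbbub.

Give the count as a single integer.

8

0(b) covers ∅
1(b) covers 0:b
2(b) covers 1:b
3(b) covers 2:b
4(b) covers 3:b
5(b) covers 4:b
6(u) covers ∅
7(b) covers 5:b
floor of heap: 0:b, 6:u
completions by unplaced set U, small U first (add the entries for U minus each lowest piece of U):
  |U|=1: {6}:1  {7}:1
  |U|=2: {5,7}:1  {6,7}:2
  |U|=3: {4,5,7}:1  {5,6,7}:3
  |U|=4: {3,4,5,7}:1  {4,5,6,7}:4
  |U|=5: {2,3,4,5,7}:1  {3,4,5,6,7}:5
  |U|=6: {1,2,3,4,5,7}:1  {2,3,4,5,6,7}:6
  start at 0(b): 7
  start at 6(u): 1
sum over floor = 8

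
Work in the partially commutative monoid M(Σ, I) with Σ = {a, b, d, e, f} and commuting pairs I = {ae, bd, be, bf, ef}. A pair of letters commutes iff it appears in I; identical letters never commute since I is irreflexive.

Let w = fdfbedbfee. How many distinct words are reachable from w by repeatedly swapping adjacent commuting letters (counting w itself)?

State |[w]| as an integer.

#0=f has no predecessor
#1=d depends on [0:f]
#2=f depends on [1:d]
#3=b has no predecessor
#4=e depends on [1:d]
#5=d depends on [2:f, 4:e]
#6=b depends on [3:b]
#7=f depends on [5:d]
#8=e depends on [5:d]
#9=e depends on [8:e]
sources: [0:f, 3:b]
N(rest) = Σ N(rest − s) over sources s of rest; N(one piece) = 1:
  size 1 → [6]=1  [7]=1  [9]=1
  size 2 → [3,6]=1  [6,7]=2  [6,9]=2  [7,9]=2  [8,9]=1
  size 3 → [3,6,7]=3  [3,6,9]=3  [6,7,9]=6  [6,8,9]=3  [7,8,9]=3
  size 4 → [3,6,7,9]=12  [3,6,8,9]=6  [5,7,8,9]=3  [6,7,8,9]=12
  size 5 → [2,5,7,8,9]=3  [3,6,7,8,9]=30  [4,5,7,8,9]=3  [5,6,7,8,9]=15
  size 6 → [2,4,5,7,8,9]=6  [2,5,6,7,8,9]=18  [3,5,6,7,8,9]=45  [4,5,6,7,8,9]=18
  size 7 → [1,2,4,5,7,8,9]=6  [2,3,5,6,7,8,9]=63  [2,4,5,6,7,8,9]=42  [3,4,5,6,7,8,9]=63
  size 8 → [0,1,2,4,5,7,8,9]=6  [1,2,4,5,6,7,8,9]=48  [2,3,4,5,6,7,8,9]=168
  first=0(f) contributes 216
  first=3(b) contributes 54
|[w]| = 270

270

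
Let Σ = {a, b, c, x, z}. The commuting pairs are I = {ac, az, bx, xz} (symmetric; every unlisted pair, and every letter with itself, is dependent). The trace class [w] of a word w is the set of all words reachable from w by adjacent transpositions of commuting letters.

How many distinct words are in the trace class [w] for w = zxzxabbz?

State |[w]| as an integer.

piece 0:z — minimal
piece 1:x — minimal
piece 2:z rests on {0:z}
piece 3:x rests on {1:x}
piece 4:a rests on {3:x}
piece 5:b rests on {2:z, 4:a}
piece 6:b rests on {5:b}
piece 7:z rests on {6:b}
minimal pieces: {0:z, 1:x}
ways to finish when only these pieces remain (= sum over removing one remaining piece with nothing left below it):
  1 left: {7}→1
  2 left: {6,7}→1
  3 left: {5,6,7}→1
  4 left: {2,5,6,7}→1  {4,5,6,7}→1
  5 left: {0,2,5,6,7}→1  {2,4,5,6,7}→2  {3,4,5,6,7}→1
  6 left: {0,2,4,5,6,7}→3  {1,3,4,5,6,7}→1  {2,3,4,5,6,7}→3
  placing 0:z first → 4 extensions
  placing 1:x first → 6 extensions
total linear extensions = 10

10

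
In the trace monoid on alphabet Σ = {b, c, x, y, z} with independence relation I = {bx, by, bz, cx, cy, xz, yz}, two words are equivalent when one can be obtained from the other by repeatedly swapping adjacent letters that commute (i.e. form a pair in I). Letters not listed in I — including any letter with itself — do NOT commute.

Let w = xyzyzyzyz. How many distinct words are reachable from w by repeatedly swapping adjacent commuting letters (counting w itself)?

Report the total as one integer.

126

0(x) covers ∅
1(y) covers 0:x
2(z) covers ∅
3(y) covers 1:y
4(z) covers 2:z
5(y) covers 3:y
6(z) covers 4:z
7(y) covers 5:y
8(z) covers 6:z
floor of heap: 0:x, 2:z
completions by unplaced set U, small U first (add the entries for U minus each lowest piece of U):
  |U|=1: {7}:1  {8}:1
  |U|=2: {5,7}:1  {6,8}:1  {7,8}:2
  |U|=3: {3,5,7}:1  {4,6,8}:1  {5,7,8}:3  {6,7,8}:3
  |U|=4: {1,3,5,7}:1  {2,4,6,8}:1  {3,5,7,8}:4  {4,6,7,8}:4  {5,6,7,8}:6
  |U|=5: {0,1,3,5,7}:1  {1,3,5,7,8}:5  {2,4,6,7,8}:5  {3,5,6,7,8}:10  {4,5,6,7,8}:10
  |U|=6: {0,1,3,5,7,8}:6  {1,3,5,6,7,8}:15  {2,4,5,6,7,8}:15  {3,4,5,6,7,8}:20
  |U|=7: {0,1,3,5,6,7,8}:21  {1,3,4,5,6,7,8}:35  {2,3,4,5,6,7,8}:35
  start at 0(x): 70
  start at 2(z): 56
sum over floor = 126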